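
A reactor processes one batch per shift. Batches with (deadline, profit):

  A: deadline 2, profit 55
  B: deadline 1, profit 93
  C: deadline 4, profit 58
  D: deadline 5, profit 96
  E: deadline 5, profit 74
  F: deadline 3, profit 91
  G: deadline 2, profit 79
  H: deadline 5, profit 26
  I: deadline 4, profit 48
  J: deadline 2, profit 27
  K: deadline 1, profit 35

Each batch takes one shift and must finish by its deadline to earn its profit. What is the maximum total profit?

433

Profit order: D=96 B=93 F=91 G=79 E=74 C=58 A=55 I=48 K=35 J=27 H=26
Assign: D→slot 5, B→slot 1, F→slot 3, G→slot 2, E→slot 4, C skipped, A skipped, I skipped, K skipped, J skipped, H skipped.
Slots: [1:B] [2:G] [3:F] [4:E] [5:D]
Profit = 93 + 79 + 91 + 74 + 96 = 433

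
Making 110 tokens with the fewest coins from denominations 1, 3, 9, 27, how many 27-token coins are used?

110 − 4×27→2 − 2×1→0
Count of 27: 4

4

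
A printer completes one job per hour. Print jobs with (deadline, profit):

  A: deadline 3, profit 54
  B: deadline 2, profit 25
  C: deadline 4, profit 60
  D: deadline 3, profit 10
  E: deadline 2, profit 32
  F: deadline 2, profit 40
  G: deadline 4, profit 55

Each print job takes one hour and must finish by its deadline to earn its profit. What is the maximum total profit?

209

Profit order: C=60 G=55 A=54 F=40 E=32 B=25 D=10
Assign: C→slot 4, G→slot 3, A→slot 2, F→slot 1, E skipped, B skipped, D skipped.
Slots: [1:F] [2:A] [3:G] [4:C]
Profit = 40 + 54 + 55 + 60 = 209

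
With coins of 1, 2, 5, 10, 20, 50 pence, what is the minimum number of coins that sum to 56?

3

Use the largest denomination that fits, subtract, and repeat.
56 = 1×50 + 1×5 + 1×1
Total coins = 1 + 1 + 1 = 3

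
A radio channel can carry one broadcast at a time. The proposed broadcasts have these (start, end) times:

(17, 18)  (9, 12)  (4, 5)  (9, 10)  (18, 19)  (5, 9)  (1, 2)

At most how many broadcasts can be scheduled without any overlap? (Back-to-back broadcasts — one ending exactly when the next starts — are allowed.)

Sort by end time and greedily take each interval whose start is ≥ the last chosen end.
By end time: (1,2), (4,5), (5,9), (9,10), (9,12), (17,18), (18,19).
Pick (1,2); next start ≥ 2 → (4,5); next start ≥ 5 → (5,9); next start ≥ 9 → (9,10); next start ≥ 10 → (17,18); next start ≥ 18 → (18,19).
Selected 6 broadcasts.

6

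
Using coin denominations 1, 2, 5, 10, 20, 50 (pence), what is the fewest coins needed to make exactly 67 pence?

67 − 1×50→17 − 1×10→7 − 1×5→2 − 1×2→0
Total coins = 1 + 1 + 1 + 1 = 4

4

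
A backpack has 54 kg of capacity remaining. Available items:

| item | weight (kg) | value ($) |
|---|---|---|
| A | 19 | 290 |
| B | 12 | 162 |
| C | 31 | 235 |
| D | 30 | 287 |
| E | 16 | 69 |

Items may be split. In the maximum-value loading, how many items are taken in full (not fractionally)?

Ratios (sorted): A 15.26, B 13.50, D 9.57, C 7.58, E 4.31
take A (19 @ 290); take B (12 @ 162); take 23/30 of D → 220.03. Capacity used 54/54.
2 item(s) taken whole; one partial (take 23/30 of D).

2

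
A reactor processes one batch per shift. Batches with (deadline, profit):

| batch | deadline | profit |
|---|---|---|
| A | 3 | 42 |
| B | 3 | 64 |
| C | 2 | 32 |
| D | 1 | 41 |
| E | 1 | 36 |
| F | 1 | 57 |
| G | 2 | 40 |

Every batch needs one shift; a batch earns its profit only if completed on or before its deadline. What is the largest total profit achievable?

Take jobs in profit order; each goes to the latest open slot no later than its deadline.
By profit: B(d3,64), F(d1,57), A(d3,42), D(d1,41), G(d2,40), E(d1,36), C(d2,32)
B→slot 3; F→slot 1; A→slot 2; D skipped; G skipped; E skipped; C skipped.
Profit = 57 + 42 + 64 = 163

163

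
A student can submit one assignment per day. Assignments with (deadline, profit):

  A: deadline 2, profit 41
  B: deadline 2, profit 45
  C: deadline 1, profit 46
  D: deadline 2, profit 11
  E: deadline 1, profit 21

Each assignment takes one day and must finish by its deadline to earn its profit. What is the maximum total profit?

Sort by profit descending; place each in the latest free slot ≤ its deadline.
Profit order: C=46 B=45 A=41 E=21 D=11
Assign: C→slot 1, B→slot 2, A skipped, E skipped, D skipped.
Slots: [1:C] [2:B]
Profit = 46 + 45 = 91

91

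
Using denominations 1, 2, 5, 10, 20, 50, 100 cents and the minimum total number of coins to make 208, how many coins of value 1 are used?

1

208 = 2×100 + 1×5 + 1×2 + 1×1
Count of 1: 1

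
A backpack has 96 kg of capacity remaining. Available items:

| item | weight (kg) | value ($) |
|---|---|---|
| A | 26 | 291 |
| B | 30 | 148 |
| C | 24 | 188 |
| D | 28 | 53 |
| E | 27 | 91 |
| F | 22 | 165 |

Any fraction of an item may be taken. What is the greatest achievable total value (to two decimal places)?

Sort by value per unit weight and fill in that order.
Order: A (291/26=11.19) > C (188/24=7.83) > F (165/22=7.50) > B (148/30=4.93) > E (91/27=3.37) > D (53/28=1.89)
Fill: take A (26 @ 291) → take C (24 @ 188) → take F (22 @ 165) → take 24/30 of B → 118.40; 96/96 used.
Total value = 762.40

762.40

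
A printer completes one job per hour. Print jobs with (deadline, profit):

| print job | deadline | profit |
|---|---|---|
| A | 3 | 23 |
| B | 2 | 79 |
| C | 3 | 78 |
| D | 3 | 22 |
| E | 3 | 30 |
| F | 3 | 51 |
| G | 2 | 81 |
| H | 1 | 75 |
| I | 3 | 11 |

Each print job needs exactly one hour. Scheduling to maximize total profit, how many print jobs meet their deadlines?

3

By profit: G(d2,81), B(d2,79), C(d3,78), H(d1,75), F(d3,51), E(d3,30), A(d3,23), D(d3,22), I(d3,11)
G→slot 2; B→slot 1; C→slot 3; H skipped; F skipped; E skipped; A skipped; D skipped; I skipped.
3 of 9 scheduled.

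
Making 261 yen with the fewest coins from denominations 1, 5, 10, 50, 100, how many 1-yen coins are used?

261 − 2×100→61 − 1×50→11 − 1×10→1 − 1×1→0
Count of 1: 1

1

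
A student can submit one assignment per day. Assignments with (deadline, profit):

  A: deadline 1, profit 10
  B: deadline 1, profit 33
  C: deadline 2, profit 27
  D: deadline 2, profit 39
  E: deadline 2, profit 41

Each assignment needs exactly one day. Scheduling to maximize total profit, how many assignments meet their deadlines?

By profit: E(d2,41), D(d2,39), B(d1,33), C(d2,27), A(d1,10)
E→slot 2; D→slot 1; B skipped; C skipped; A skipped.
2 of 5 scheduled.

2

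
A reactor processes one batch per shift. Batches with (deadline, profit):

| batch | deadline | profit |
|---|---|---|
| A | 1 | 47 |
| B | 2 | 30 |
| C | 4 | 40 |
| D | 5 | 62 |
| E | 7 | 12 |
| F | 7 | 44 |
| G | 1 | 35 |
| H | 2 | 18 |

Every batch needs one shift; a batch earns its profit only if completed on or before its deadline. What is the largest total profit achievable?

Take jobs in profit order; each goes to the latest open slot no later than its deadline.
By profit: D(d5,62), A(d1,47), F(d7,44), C(d4,40), G(d1,35), B(d2,30), H(d2,18), E(d7,12)
D→slot 5; A→slot 1; F→slot 7; C→slot 4; G skipped; B→slot 2; H skipped; E→slot 6.
Profit = 47 + 30 + 40 + 62 + 12 + 44 = 235

235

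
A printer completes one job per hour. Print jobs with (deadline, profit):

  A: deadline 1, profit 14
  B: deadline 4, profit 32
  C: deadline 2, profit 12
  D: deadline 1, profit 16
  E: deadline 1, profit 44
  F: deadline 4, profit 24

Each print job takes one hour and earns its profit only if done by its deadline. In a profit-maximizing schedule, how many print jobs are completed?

4

Profit order: E=44 B=32 F=24 D=16 A=14 C=12
Assign: E→slot 1, B→slot 4, F→slot 3, D skipped, A skipped, C→slot 2.
Slots: [1:E] [2:C] [3:F] [4:B]
4 of 6 scheduled.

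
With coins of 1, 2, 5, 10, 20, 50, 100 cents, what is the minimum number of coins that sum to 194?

6

194 = 1×100 + 1×50 + 2×20 + 2×2
Total coins = 1 + 1 + 2 + 2 = 6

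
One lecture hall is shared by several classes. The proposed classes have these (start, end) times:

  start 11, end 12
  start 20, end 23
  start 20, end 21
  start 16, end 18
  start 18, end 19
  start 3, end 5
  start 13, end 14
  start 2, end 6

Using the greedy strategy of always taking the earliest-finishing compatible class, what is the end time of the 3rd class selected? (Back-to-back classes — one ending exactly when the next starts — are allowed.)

Sort by end time and greedily take each interval whose start is ≥ the last chosen end.
Sorted by end: (3,5)  (2,6)  (11,12)  (13,14)  (16,18)  (18,19)  (20,21)  (20,23)
take (3,5); take (11,12); take (13,14); take (16,18); take (18,19); take (20,21).
Selected: (3,5) (11,12) (13,14) (16,18) (18,19) (20,21)

14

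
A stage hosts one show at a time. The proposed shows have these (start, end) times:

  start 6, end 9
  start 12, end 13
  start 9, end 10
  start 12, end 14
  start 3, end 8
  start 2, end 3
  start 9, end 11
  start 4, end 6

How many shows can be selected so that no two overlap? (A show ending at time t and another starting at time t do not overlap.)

Greedy by earliest finish: after sorting by end time, pick each interval compatible with the last pick.
Sorted by end: (2,3)  (4,6)  (3,8)  (6,9)  (9,10)  (9,11)  (12,13)  (12,14)
take (2,3); take (4,6); skip (3,8); take (6,9); take (9,10); take (12,13).
Selected 5 shows.

5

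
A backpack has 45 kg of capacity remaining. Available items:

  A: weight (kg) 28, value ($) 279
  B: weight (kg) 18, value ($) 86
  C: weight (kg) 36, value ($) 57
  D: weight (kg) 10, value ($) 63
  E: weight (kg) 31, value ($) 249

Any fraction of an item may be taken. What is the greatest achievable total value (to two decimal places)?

Greedy by value/weight ratio, highest first.
Ratios (sorted): A 9.96, E 8.03, D 6.30, B 4.78, C 1.58
take A (28 @ 279); take 17/31 of E → 136.55. Capacity used 45/45.
Total value = 415.55

415.55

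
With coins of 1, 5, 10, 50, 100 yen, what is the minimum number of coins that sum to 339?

11

339 = 3×100 + 3×10 + 1×5 + 4×1
Total coins = 3 + 3 + 1 + 4 = 11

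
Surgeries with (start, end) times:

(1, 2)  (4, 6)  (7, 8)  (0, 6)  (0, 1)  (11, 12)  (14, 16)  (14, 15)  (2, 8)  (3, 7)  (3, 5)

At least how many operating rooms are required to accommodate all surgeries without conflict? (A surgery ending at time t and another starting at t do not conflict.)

starts: [0, 0, 1, 2, 3, 3, 4, 7, 11, 14, 14]
ends:   [1, 2, 5, 6, 6, 7, 8, 8, 12, 15, 16]
s0→1 s0→2 e1→1 s1→2 e2→1 s2→2 s3→3 s3→4 s4→5  — peak 5.

5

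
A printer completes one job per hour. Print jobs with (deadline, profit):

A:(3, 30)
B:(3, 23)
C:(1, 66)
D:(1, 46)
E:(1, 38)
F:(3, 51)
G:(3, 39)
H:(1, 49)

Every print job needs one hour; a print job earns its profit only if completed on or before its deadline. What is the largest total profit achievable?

156

Profit order: C=66 F=51 H=49 D=46 G=39 E=38 A=30 B=23
Assign: C→slot 1, F→slot 3, H skipped, D skipped, G→slot 2, E skipped, A skipped, B skipped.
Slots: [1:C] [2:G] [3:F]
Profit = 66 + 39 + 51 = 156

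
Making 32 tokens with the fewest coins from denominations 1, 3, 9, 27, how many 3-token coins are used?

1

32 = 1×27 + 1×3 + 2×1
Count of 3: 1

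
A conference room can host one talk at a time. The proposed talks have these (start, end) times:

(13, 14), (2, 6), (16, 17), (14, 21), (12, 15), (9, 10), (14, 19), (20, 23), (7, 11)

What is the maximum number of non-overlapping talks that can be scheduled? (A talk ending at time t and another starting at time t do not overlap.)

Sorted by end: (2,6)  (9,10)  (7,11)  (13,14)  (12,15)  (16,17)  (14,19)  (14,21)  (20,23)
take (2,6); take (9,10); skip (7,11); take (13,14); skip (12,15); take (16,17); skip (14,19); take (20,23).
Selected 5 talks.

5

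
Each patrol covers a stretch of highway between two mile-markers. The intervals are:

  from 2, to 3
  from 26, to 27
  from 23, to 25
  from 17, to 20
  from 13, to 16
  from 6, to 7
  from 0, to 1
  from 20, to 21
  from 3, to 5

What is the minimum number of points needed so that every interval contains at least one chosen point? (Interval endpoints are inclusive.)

By right end: [0,1]  [2,3]  [3,5]  [6,7]  [13,16]  [17,20]  [20,21]  [23,25]  [26,27]
[0,1] uncovered → point at 1; [2,3] uncovered → point at 3; [6,7] uncovered → point at 7; [13,16] uncovered → point at 16; [17,20] uncovered → point at 20; [23,25] uncovered → point at 25; [26,27] uncovered → point at 27.
Points: 1, 3, 7, 16, 20, 25, 27 (7 total).

7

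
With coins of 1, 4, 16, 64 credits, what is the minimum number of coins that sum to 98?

5

Greedy: take as many of the largest coin as possible, then repeat with the remainder.
98 − 1×64→34 − 2×16→2 − 2×1→0
Total coins = 1 + 2 + 2 = 5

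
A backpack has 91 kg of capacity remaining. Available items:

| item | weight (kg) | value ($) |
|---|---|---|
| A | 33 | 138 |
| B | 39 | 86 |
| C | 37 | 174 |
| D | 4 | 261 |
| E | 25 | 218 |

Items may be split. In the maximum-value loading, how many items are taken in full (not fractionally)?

Sort by value per unit weight and fill in that order.
Ratios (sorted): D 65.25, E 8.72, C 4.70, A 4.18, B 2.21
take D (4 @ 261); take E (25 @ 218); take C (37 @ 174); take 25/33 of A → 104.55. Capacity used 91/91.
3 item(s) taken whole; one partial (take 25/33 of A).

3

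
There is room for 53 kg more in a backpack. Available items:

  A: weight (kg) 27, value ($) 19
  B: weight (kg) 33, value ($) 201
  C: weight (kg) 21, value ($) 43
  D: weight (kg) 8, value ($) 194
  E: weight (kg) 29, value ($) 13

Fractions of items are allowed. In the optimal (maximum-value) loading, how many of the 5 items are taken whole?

2

Sort by value per unit weight and fill in that order.
Ratios (sorted): D 24.25, B 6.09, C 2.05, A 0.70, E 0.45
take D (8 @ 194); take B (33 @ 201); take 12/21 of C → 24.57. Capacity used 53/53.
2 item(s) taken whole; one partial (take 12/21 of C).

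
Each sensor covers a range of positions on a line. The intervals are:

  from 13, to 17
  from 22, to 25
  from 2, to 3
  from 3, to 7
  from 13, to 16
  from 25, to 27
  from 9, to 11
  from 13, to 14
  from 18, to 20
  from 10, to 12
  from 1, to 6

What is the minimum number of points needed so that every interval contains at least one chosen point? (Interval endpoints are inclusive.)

5

Process intervals by earliest right end; each time one isn't hit yet, stab at its right endpoint.
By right end: [2,3]  [1,6]  [3,7]  [9,11]  [10,12]  [13,14]  [13,16]  [13,17]  [18,20]  [22,25]  [25,27]
[2,3] uncovered → point at 3; [9,11] uncovered → point at 11; [13,14] uncovered → point at 14; [18,20] uncovered → point at 20; [22,25] uncovered → point at 25.
Points: 3, 11, 14, 20, 25 (5 total).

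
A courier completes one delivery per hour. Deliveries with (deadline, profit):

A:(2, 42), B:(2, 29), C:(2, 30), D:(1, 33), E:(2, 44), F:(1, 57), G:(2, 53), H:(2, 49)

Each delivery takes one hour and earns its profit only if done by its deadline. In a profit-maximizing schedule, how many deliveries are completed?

By profit: F(d1,57), G(d2,53), H(d2,49), E(d2,44), A(d2,42), D(d1,33), C(d2,30), B(d2,29)
F→slot 1; G→slot 2; H skipped; E skipped; A skipped; D skipped; C skipped; B skipped.
2 of 8 scheduled.

2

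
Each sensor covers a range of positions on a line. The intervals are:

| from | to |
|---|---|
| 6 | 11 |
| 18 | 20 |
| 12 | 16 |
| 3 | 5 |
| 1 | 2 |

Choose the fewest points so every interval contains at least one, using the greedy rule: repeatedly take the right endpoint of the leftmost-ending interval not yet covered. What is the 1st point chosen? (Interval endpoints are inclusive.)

Process intervals by earliest right end; each time one isn't hit yet, stab at its right endpoint.
Sorted: [1,2] [3,5] [6,11] [12,16] [18,20]
{[1,2]} hit by 2; {[3,5]} hit by 5; {[6,11]} hit by 11; {[12,16]} hit by 16; {[18,20]} hit by 20.
Points: 2, 5, 11, 16, 20 (5 total).

2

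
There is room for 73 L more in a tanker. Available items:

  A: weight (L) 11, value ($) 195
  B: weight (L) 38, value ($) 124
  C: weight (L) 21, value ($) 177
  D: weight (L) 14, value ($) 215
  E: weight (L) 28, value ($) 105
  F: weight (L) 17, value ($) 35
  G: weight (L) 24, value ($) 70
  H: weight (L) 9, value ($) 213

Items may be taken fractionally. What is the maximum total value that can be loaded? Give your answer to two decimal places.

Order: H (213/9=23.67) > A (195/11=17.73) > D (215/14=15.36) > C (177/21=8.43) > E (105/28=3.75) > B (124/38=3.26) > G (70/24=2.92) > F (35/17=2.06)
Fill: take H (9 @ 213) → take A (11 @ 195) → take D (14 @ 215) → take C (21 @ 177) → take 18/28 of E → 67.50; 73/73 used.
Total value = 867.50

867.50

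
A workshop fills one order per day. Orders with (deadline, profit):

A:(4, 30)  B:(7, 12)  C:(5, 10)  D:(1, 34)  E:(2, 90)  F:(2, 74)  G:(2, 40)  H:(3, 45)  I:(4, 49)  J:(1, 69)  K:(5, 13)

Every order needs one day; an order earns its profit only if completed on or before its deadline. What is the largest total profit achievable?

By profit: E(d2,90), F(d2,74), J(d1,69), I(d4,49), H(d3,45), G(d2,40), D(d1,34), A(d4,30), K(d5,13), B(d7,12), C(d5,10)
E→slot 2; F→slot 1; J skipped; I→slot 4; H→slot 3; G skipped; D skipped; A skipped; K→slot 5; B→slot 7; C skipped.
Profit = 74 + 90 + 45 + 49 + 13 + 12 = 283

283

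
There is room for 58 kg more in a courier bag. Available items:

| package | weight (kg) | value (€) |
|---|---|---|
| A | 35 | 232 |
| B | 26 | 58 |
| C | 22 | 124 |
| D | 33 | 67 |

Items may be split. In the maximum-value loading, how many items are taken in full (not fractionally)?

Sort by value per unit weight and fill in that order.
Ratios (sorted): A 6.63, C 5.64, B 2.23, D 2.03
take A (35 @ 232); take C (22 @ 124); take 1/26 of B → 2.23. Capacity used 58/58.
2 item(s) taken whole; one partial (take 1/26 of B).

2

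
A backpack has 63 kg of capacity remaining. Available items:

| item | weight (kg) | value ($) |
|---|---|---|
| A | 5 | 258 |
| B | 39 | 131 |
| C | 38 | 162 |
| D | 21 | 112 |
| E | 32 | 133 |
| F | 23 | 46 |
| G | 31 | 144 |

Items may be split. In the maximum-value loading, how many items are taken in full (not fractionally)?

3

Sort by value per unit weight and fill in that order.
Ratios (sorted): A 51.60, D 5.33, G 4.65, C 4.26, E 4.16, B 3.36, F 2.00
take A (5 @ 258); take D (21 @ 112); take G (31 @ 144); take 6/38 of C → 25.58. Capacity used 63/63.
3 item(s) taken whole; one partial (take 6/38 of C).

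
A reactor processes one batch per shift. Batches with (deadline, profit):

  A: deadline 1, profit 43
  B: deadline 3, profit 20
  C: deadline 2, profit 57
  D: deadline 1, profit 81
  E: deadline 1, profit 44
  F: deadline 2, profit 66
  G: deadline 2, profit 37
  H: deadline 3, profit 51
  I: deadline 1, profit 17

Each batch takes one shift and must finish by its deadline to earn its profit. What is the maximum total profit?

Sort by profit descending; place each in the latest free slot ≤ its deadline.
Profit order: D=81 F=66 C=57 H=51 E=44 A=43 G=37 B=20 I=17
Assign: D→slot 1, F→slot 2, C skipped, H→slot 3, E skipped, A skipped, G skipped, B skipped, I skipped.
Slots: [1:D] [2:F] [3:H]
Profit = 81 + 66 + 51 = 198

198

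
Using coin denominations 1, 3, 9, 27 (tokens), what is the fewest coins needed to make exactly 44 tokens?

Greedy: take as many of the largest coin as possible, then repeat with the remainder.
44 − 1×27→17 − 1×9→8 − 2×3→2 − 2×1→0
Total coins = 1 + 1 + 2 + 2 = 6

6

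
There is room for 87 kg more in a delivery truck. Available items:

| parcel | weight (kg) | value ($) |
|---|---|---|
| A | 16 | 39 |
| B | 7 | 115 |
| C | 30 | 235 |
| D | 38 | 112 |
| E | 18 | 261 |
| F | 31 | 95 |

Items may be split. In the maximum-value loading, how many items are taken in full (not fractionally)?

4

Greedy by value/weight ratio, highest first.
Order: B (115/7=16.43) > E (261/18=14.50) > C (235/30=7.83) > F (95/31=3.06) > D (112/38=2.95) > A (39/16=2.44)
Fill: take B (7 @ 115) → take E (18 @ 261) → take C (30 @ 235) → take F (31 @ 95) → take 1/38 of D → 2.95; 87/87 used.
4 item(s) taken whole; one partial (take 1/38 of D).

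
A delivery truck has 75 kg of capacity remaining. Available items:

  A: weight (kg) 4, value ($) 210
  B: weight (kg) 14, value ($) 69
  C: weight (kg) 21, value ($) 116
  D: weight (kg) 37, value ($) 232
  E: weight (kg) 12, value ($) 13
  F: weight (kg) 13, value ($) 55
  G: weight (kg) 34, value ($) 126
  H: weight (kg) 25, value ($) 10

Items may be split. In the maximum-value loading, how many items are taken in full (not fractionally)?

3

Ratios (sorted): A 52.50, D 6.27, C 5.52, B 4.93, F 4.23, G 3.71, E 1.08, H 0.40
take A (4 @ 210); take D (37 @ 232); take C (21 @ 116); take 13/14 of B → 64.07. Capacity used 75/75.
3 item(s) taken whole; one partial (take 13/14 of B).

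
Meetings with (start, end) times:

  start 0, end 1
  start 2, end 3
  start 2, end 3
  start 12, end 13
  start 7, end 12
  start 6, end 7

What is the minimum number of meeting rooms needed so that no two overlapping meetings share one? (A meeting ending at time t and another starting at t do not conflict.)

The answer is the maximum number of intervals overlapping at any instant.
starts: [0, 2, 2, 6, 7, 12]
ends:   [1, 3, 3, 7, 12, 13]
s0→1 e1→0 s2→1 s2→2  — peak 2.

2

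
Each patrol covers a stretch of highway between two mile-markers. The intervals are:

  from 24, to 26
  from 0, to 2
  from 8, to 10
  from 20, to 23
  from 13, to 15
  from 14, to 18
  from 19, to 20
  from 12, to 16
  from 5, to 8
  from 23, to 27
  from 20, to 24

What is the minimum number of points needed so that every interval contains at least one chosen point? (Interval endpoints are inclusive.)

Sort by right endpoint; whenever an interval is uncovered, place a point at its right end.
By right end: [0,2]  [5,8]  [8,10]  [13,15]  [12,16]  [14,18]  [19,20]  [20,23]  [20,24]  [24,26]  [23,27]
[0,2] uncovered → point at 2; [5,8] uncovered → point at 8; [13,15] uncovered → point at 15; [19,20] uncovered → point at 20; [24,26] uncovered → point at 26.
Points: 2, 8, 15, 20, 26 (5 total).

5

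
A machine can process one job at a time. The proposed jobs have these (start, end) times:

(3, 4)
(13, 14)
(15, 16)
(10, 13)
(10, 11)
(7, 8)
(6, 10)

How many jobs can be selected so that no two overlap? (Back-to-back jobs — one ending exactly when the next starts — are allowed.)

Greedy by earliest finish: after sorting by end time, pick each interval compatible with the last pick.
By end time: (3,4), (7,8), (6,10), (10,11), (10,13), (13,14), (15,16).
Pick (3,4); next start ≥ 4 → (7,8); next start ≥ 8 → (10,11); next start ≥ 11 → (13,14); next start ≥ 14 → (15,16).
Selected 5 jobs.

5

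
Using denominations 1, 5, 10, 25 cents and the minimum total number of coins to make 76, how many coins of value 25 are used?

Greedy: take as many of the largest coin as possible, then repeat with the remainder.
76 = 3×25 + 1×1
Count of 25: 3

3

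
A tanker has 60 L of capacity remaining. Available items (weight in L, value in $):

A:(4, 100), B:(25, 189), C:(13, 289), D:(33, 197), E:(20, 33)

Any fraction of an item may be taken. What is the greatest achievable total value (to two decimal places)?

Greedy by value/weight ratio, highest first.
Order: A (100/4=25.00) > C (289/13=22.23) > B (189/25=7.56) > D (197/33=5.97) > E (33/20=1.65)
Fill: take A (4 @ 100) → take C (13 @ 289) → take B (25 @ 189) → take 18/33 of D → 107.45; 60/60 used.
Total value = 685.45

685.45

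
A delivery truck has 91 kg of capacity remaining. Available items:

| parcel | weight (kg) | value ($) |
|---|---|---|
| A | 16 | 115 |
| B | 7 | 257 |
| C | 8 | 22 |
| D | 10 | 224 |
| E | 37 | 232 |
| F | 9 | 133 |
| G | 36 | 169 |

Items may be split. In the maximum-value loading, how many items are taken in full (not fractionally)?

Sort by value per unit weight and fill in that order.
Ratios (sorted): B 36.71, D 22.40, F 14.78, A 7.19, E 6.27, G 4.69, C 2.75
take B (7 @ 257); take D (10 @ 224); take F (9 @ 133); take A (16 @ 115); take E (37 @ 232); take 12/36 of G → 56.33. Capacity used 91/91.
5 item(s) taken whole; one partial (take 12/36 of G).

5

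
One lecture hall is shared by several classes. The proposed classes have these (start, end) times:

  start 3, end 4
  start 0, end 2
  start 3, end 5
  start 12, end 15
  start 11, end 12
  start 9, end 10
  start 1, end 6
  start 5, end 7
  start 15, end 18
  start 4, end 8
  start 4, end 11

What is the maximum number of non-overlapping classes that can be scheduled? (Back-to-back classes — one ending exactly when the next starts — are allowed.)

Sorted by end: (0,2)  (3,4)  (3,5)  (1,6)  (5,7)  (4,8)  (9,10)  (4,11)  (11,12)  (12,15)  (15,18)
take (0,2); take (3,4); take (5,7); skip (4,8); take (9,10); take (11,12); take (12,15); take (15,18).
Selected 7 classes.

7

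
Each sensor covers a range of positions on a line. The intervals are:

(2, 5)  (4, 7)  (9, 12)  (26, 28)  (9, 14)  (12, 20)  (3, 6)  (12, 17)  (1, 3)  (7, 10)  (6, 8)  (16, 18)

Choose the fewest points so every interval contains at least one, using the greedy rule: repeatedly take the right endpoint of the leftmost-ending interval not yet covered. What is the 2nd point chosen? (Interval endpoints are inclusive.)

Process intervals by earliest right end; each time one isn't hit yet, stab at its right endpoint.
By right end: [1,3]  [2,5]  [3,6]  [4,7]  [6,8]  [7,10]  [9,12]  [9,14]  [12,17]  [16,18]  [12,20]  [26,28]
[1,3] uncovered → point at 3; [4,7] uncovered → point at 7; [9,12] uncovered → point at 12; [16,18] uncovered → point at 18; [26,28] uncovered → point at 28.
Points: 3, 7, 12, 18, 28 (5 total).

7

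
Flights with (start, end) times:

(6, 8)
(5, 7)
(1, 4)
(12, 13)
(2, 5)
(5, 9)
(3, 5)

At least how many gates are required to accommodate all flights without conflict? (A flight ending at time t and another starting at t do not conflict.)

3

Count concurrent intervals with a sweep; the peak is the room count.
Events (time:±→running): 1:+→1 2:+→2 3:+→3 … peak 3.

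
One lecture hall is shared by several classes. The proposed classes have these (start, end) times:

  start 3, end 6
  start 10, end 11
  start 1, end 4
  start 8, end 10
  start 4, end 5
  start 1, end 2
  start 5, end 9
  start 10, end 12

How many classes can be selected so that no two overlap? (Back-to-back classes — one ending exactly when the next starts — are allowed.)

4

By end time: (1,2), (1,4), (4,5), (3,6), (5,9), (8,10), (10,11), (10,12).
Pick (1,2); next start ≥ 2 → (4,5); next start ≥ 5 → (5,9); next start ≥ 9 → (10,11).
Selected 4 classes.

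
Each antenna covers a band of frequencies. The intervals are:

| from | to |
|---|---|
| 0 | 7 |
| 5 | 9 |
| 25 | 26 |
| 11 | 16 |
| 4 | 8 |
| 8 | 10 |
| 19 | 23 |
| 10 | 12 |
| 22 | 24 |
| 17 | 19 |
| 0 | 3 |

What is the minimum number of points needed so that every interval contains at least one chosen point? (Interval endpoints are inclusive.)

6

Process intervals by earliest right end; each time one isn't hit yet, stab at its right endpoint.
By right end: [0,3]  [0,7]  [4,8]  [5,9]  [8,10]  [10,12]  [11,16]  [17,19]  [19,23]  [22,24]  [25,26]
[0,3] uncovered → point at 3; [4,8] uncovered → point at 8; [10,12] uncovered → point at 12; [17,19] uncovered → point at 19; [22,24] uncovered → point at 24; [25,26] uncovered → point at 26.
Points: 3, 8, 12, 19, 24, 26 (6 total).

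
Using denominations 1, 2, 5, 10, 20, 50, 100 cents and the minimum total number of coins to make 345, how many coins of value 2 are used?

0

345 − 3×100→45 − 2×20→5 − 1×5→0
Count of 2: 0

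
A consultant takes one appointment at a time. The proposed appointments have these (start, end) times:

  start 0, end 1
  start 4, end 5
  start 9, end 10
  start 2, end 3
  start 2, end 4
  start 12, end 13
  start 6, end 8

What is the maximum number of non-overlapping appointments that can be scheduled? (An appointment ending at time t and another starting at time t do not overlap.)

Greedy by earliest finish: after sorting by end time, pick each interval compatible with the last pick.
Sorted by end: (0,1)  (2,3)  (2,4)  (4,5)  (6,8)  (9,10)  (12,13)
take (0,1); take (2,3); skip (2,4); take (4,5); take (6,8); take (9,10); take (12,13).
Selected 6 appointments.

6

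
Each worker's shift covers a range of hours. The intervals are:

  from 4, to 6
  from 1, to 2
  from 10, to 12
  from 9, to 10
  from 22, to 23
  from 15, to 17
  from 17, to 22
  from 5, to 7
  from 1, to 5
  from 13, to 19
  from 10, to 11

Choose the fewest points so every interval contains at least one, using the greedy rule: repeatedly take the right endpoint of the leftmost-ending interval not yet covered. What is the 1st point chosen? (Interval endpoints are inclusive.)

2

Process intervals by earliest right end; each time one isn't hit yet, stab at its right endpoint.
By right end: [1,2]  [1,5]  [4,6]  [5,7]  [9,10]  [10,11]  [10,12]  [15,17]  [13,19]  [17,22]  [22,23]
[1,2] uncovered → point at 2; [4,6] uncovered → point at 6; [9,10] uncovered → point at 10; [15,17] uncovered → point at 17; [22,23] uncovered → point at 23.
Points: 2, 6, 10, 17, 23 (5 total).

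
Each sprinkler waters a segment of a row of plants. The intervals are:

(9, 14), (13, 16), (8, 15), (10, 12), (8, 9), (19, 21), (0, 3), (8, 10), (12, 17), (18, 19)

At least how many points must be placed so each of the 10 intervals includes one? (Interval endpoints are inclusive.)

5

Process intervals by earliest right end; each time one isn't hit yet, stab at its right endpoint.
Sorted: [0,3] [8,9] [8,10] [10,12] [9,14] [8,15] [13,16] [12,17] [18,19] [19,21]
{[0,3]} hit by 3; {[8,9],[8,10]} hit by 9; {[10,12],[9,14],[8,15]} hit by 12; {[13,16],[12,17]} hit by 16; {[18,19],[19,21]} hit by 19.
Points: 3, 9, 12, 16, 19 (5 total).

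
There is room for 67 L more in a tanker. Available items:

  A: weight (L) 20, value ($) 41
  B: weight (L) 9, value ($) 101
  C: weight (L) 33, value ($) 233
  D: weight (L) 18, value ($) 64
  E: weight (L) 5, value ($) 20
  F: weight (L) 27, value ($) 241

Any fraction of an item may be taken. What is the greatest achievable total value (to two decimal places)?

Sort by value per unit weight and fill in that order.
Order: B (101/9=11.22) > F (241/27=8.93) > C (233/33=7.06) > E (20/5=4.00) > D (64/18=3.56) > A (41/20=2.05)
Fill: take B (9 @ 101) → take F (27 @ 241) → take 31/33 of C → 218.88; 67/67 used.
Total value = 560.88

560.88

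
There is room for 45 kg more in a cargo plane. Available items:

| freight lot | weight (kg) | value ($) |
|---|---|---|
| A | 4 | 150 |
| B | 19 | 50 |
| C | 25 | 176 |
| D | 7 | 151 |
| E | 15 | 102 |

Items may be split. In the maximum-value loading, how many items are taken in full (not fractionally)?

3

Ratios (sorted): A 37.50, D 21.57, C 7.04, E 6.80, B 2.63
take A (4 @ 150); take D (7 @ 151); take C (25 @ 176); take 9/15 of E → 61.20. Capacity used 45/45.
3 item(s) taken whole; one partial (take 9/15 of E).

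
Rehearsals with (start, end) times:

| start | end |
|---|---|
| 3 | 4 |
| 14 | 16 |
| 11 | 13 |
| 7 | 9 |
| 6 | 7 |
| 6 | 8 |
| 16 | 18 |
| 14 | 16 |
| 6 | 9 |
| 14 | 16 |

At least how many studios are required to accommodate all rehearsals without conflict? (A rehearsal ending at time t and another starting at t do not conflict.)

3

Count concurrent intervals with a sweep; the peak is the room count.
Events (time:±→running): 3:+→1 4:-→0 6:+→1 6:+→2 6:+→3 … peak 3.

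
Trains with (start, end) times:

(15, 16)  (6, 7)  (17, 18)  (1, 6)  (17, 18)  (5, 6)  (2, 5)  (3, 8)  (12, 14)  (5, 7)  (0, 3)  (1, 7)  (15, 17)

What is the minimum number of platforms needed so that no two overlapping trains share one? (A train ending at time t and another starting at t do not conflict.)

5

starts: [0, 1, 1, 2, 3, 5, 5, 6, 12, 15, 15, 17, 17]
ends:   [3, 5, 6, 6, 7, 7, 7, 8, 14, 16, 17, 18, 18]
s0→1 s1→2 s1→3 s2→4 e3→3 s3→4 e5→3 s5→4 s5→5  — peak 5.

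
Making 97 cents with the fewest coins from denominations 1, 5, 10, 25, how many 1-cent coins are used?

2

Use the largest denomination that fits, subtract, and repeat.
97 = 3×25 + 2×10 + 2×1
Count of 1: 2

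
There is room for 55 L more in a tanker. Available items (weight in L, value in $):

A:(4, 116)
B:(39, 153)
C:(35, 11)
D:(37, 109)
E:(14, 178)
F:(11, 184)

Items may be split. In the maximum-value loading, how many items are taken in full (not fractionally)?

Sort by value per unit weight and fill in that order.
Order: A (116/4=29.00) > F (184/11=16.73) > E (178/14=12.71) > B (153/39=3.92) > D (109/37=2.95) > C (11/35=0.31)
Fill: take A (4 @ 116) → take F (11 @ 184) → take E (14 @ 178) → take 26/39 of B → 102.00; 55/55 used.
3 item(s) taken whole; one partial (take 26/39 of B).

3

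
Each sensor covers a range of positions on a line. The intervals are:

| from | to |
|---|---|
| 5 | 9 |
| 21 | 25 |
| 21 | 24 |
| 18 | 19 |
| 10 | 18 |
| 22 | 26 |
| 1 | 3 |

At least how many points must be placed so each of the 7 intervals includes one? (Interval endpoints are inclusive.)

4

Sort by right endpoint; whenever an interval is uncovered, place a point at its right end.
Sorted: [1,3] [5,9] [10,18] [18,19] [21,24] [21,25] [22,26]
{[1,3]} hit by 3; {[5,9]} hit by 9; {[10,18],[18,19]} hit by 18; {[21,24],[21,25],[22,26]} hit by 24.
Points: 3, 9, 18, 24 (4 total).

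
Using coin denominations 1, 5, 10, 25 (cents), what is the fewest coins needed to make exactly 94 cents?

9

Greedy: take as many of the largest coin as possible, then repeat with the remainder.
94 − 3×25→19 − 1×10→9 − 1×5→4 − 4×1→0
Total coins = 3 + 1 + 1 + 4 = 9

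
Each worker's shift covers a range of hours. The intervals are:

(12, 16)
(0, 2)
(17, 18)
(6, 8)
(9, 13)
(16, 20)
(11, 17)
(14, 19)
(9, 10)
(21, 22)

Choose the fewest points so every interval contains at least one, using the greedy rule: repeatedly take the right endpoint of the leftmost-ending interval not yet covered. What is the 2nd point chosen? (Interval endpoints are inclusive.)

8

Process intervals by earliest right end; each time one isn't hit yet, stab at its right endpoint.
Sorted: [0,2] [6,8] [9,10] [9,13] [12,16] [11,17] [17,18] [14,19] [16,20] [21,22]
{[0,2]} hit by 2; {[6,8]} hit by 8; {[9,10],[9,13]} hit by 10; {[12,16],[11,17]} hit by 16; {[17,18],[14,19],[16,20]} hit by 18; {[21,22]} hit by 22.
Points: 2, 8, 10, 16, 18, 22 (6 total).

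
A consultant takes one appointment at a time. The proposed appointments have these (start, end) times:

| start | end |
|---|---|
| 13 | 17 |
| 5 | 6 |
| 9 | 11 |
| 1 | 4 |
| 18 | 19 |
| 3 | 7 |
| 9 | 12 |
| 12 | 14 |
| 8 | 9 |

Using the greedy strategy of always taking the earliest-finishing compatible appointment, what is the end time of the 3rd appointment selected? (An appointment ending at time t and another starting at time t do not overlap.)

Sorted by end: (1,4)  (5,6)  (3,7)  (8,9)  (9,11)  (9,12)  (12,14)  (13,17)  (18,19)
take (1,4); take (5,6); take (8,9); take (9,11); take (12,14); skip (13,17); take (18,19).
Selected: (1,4) (5,6) (8,9) (9,11) (12,14) (18,19)

9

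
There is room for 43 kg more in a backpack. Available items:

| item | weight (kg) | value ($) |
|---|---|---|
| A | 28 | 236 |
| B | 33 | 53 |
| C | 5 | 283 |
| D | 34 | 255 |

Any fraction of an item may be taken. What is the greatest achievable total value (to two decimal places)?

Ratios (sorted): C 56.60, A 8.43, D 7.50, B 1.61
take C (5 @ 283); take A (28 @ 236); take 10/34 of D → 75.00. Capacity used 43/43.
Total value = 594.00

594.00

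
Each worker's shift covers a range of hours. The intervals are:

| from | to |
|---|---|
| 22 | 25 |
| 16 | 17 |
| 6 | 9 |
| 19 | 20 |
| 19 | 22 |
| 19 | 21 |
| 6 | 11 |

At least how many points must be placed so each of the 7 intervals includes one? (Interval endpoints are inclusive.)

By right end: [6,9]  [6,11]  [16,17]  [19,20]  [19,21]  [19,22]  [22,25]
[6,9] uncovered → point at 9; [16,17] uncovered → point at 17; [19,20] uncovered → point at 20; [22,25] uncovered → point at 25.
Points: 9, 17, 20, 25 (4 total).

4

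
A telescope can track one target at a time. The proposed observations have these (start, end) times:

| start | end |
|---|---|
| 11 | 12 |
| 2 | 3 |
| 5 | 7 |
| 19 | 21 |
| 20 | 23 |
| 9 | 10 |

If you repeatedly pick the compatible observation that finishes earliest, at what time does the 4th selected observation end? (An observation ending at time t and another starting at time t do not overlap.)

12

Sort by end time and greedily take each interval whose start is ≥ the last chosen end.
By end time: (2,3), (5,7), (9,10), (11,12), (19,21), (20,23).
Pick (2,3); next start ≥ 3 → (5,7); next start ≥ 7 → (9,10); next start ≥ 10 → (11,12); next start ≥ 12 → (19,21).
Selected: (2,3) (5,7) (9,10) (11,12) (19,21)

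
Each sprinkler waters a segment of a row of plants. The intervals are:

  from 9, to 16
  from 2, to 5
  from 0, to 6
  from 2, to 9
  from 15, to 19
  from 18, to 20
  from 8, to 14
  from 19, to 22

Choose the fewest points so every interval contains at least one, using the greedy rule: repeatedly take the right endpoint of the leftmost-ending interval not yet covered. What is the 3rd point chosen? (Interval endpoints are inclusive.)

19

Process intervals by earliest right end; each time one isn't hit yet, stab at its right endpoint.
By right end: [2,5]  [0,6]  [2,9]  [8,14]  [9,16]  [15,19]  [18,20]  [19,22]
[2,5] uncovered → point at 5; [8,14] uncovered → point at 14; [15,19] uncovered → point at 19.
Points: 5, 14, 19 (3 total).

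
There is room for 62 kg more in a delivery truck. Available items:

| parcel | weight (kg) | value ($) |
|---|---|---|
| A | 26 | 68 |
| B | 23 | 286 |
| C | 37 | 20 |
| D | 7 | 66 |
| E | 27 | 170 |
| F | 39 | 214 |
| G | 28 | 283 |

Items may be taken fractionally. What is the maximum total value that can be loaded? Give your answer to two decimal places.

660.19

Ratios (sorted): B 12.43, G 10.11, D 9.43, E 6.30, F 5.49, A 2.62, C 0.54
take B (23 @ 286); take G (28 @ 283); take D (7 @ 66); take 4/27 of E → 25.19. Capacity used 62/62.
Total value = 660.19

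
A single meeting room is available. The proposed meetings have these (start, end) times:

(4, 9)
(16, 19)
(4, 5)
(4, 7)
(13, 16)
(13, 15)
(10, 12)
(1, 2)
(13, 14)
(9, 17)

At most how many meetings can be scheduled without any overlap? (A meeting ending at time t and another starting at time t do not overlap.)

By end time: (1,2), (4,5), (4,7), (4,9), (10,12), (13,14), (13,15), (13,16), (9,17), (16,19).
Pick (1,2); next start ≥ 2 → (4,5); next start ≥ 5 → (10,12); next start ≥ 12 → (13,14); next start ≥ 14 → (16,19).
Selected 5 meetings.

5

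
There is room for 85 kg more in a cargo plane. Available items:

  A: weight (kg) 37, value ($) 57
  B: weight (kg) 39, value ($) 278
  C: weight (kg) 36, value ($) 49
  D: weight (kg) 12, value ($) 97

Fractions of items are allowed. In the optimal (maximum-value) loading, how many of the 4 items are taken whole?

Order: D (97/12=8.08) > B (278/39=7.13) > A (57/37=1.54) > C (49/36=1.36)
Fill: take D (12 @ 97) → take B (39 @ 278) → take 34/37 of A → 52.38; 85/85 used.
2 item(s) taken whole; one partial (take 34/37 of A).

2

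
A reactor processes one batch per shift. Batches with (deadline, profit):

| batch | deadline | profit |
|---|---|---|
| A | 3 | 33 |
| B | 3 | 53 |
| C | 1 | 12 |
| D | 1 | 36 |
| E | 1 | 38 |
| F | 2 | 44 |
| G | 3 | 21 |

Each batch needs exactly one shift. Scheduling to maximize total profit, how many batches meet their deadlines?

3

Take jobs in profit order; each goes to the latest open slot no later than its deadline.
Profit order: B=53 F=44 E=38 D=36 A=33 G=21 C=12
Assign: B→slot 3, F→slot 2, E→slot 1, D skipped, A skipped, G skipped, C skipped.
Slots: [1:E] [2:F] [3:B]
3 of 7 scheduled.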